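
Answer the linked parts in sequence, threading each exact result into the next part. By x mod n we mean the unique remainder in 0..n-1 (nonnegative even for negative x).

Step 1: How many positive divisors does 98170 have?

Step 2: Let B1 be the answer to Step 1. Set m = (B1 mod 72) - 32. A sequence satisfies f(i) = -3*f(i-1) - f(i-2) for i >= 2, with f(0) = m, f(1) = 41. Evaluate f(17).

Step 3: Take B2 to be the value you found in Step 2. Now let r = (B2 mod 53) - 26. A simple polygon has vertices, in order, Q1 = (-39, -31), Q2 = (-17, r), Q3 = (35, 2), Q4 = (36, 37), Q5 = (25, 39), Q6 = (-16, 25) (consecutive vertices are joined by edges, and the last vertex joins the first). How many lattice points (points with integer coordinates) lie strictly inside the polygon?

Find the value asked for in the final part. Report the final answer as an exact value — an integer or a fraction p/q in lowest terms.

2445

Step 1: 98170 = 2 * 5 * 9817; number of divisors = (1+1) * (1+1) * (1+1) = 8; answer 8
Step 2: B1 = 8; m = -24; f(2) = -3*(41) - 1*(-24) = -99; iterating: f(2)=-99, f(3)=256, f(4)=-669, f(5)=1751, f(6)=-4584, f(7)=12001, f(8)=-31419, f(9)=82256, f(10)=-215349, f(11)=563791, f(12)=-1476024, f(13)=3864281, f(14)=-10116819, f(15)=26486176, f(16)=-69341709, f(17)=181538951; answer 181538951
Step 3: B2 = 181538951; r = -14; cross terms: (-39*-14 - -17*-31)=19, (-17*2 - 35*-14)=456, (35*37 - 36*2)=1223, (36*39 - 25*37)=479, (25*25 - -16*39)=1249, (-16*-31 - -39*25)=1471; twice the area = |4897| = 4897; area = 4897/2; boundary points = 1 + 4 + 1 + 1 + 1 + 1 = 9; strictly interior points = area - boundary/2 + 1 = 2445; answer 2445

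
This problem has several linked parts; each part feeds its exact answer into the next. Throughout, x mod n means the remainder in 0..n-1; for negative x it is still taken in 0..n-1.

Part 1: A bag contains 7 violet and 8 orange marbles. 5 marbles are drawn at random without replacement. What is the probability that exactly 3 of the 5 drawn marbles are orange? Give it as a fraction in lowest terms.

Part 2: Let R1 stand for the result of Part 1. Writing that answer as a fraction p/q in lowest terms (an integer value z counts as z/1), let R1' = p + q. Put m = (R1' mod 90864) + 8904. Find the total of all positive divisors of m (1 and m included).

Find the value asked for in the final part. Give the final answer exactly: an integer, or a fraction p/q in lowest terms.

9104

Part 1: total draws C(15,5) = 3003; favorable C(8,3)*C(7,2) = 1176; P = 56/143; answer 56/143
Part 2: R1 = 56/143; threaded value p + q = 199; m = 9103; 9103 is prime, so its only divisors are 1 and 9103; sigma = 1 + 9103 = 9104; answer 9104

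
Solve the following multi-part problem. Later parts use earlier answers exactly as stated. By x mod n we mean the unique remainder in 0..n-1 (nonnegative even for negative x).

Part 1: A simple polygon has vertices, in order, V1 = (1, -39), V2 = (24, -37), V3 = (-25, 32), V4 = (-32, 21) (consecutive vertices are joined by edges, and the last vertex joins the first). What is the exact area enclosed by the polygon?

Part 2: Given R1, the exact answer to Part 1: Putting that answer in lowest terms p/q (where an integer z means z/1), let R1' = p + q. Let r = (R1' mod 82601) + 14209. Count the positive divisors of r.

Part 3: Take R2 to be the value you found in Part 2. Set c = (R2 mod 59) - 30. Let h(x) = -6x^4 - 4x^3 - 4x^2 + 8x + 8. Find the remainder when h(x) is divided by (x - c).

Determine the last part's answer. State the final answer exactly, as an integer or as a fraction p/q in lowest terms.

-654328

Part 1: cross terms: (1*-37 - 24*-39)=899, (24*32 - -25*-37)=-157, (-25*21 - -32*32)=499, (-32*-39 - 1*21)=1227; twice the area = |2468| = 2468; area = 1234; answer 1234
Part 2: R1 = 1234; threaded value p + q = 1235; r = 15444; 15444 = 2^2 * 3^3 * 11 * 13; number of divisors = (2+1) * (3+1) * (1+1) * (1+1) = 48; answer 48
Part 3: R2 = 48; c = 18; remainder = value at the root: -6*(18)^4 - 4*(18)^3 - 4*(18)^2 + 8*(18)^1 + 8 = (-629856) + (-23328) + (-1296) + (144) + (8) = -654328; answer -654328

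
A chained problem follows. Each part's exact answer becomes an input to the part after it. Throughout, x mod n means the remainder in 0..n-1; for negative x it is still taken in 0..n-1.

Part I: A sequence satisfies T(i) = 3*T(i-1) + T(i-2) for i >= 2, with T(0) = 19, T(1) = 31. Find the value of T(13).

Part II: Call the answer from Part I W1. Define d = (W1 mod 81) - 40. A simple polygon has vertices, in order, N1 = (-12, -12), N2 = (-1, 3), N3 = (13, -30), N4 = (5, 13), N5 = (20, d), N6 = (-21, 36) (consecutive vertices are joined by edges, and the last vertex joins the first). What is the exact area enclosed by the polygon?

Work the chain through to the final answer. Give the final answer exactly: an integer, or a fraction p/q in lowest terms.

Part I: T(2) = 3*(31) + 1*(19) = 112; iterating: T(2)=112, T(3)=367, T(4)=1213, T(5)=4006, T(6)=13231, T(7)=43699, T(8)=144328, T(9)=476683, T(10)=1574377, T(11)=5199814, T(12)=17173819, T(13)=56721271; answer 56721271
Part II: W1 = 56721271; d = 9; cross terms: (-12*3 - -1*-12)=-48, (-1*-30 - 13*3)=-9, (13*13 - 5*-30)=319, (5*9 - 20*13)=-215, (20*36 - -21*9)=909, (-21*-12 - -12*36)=684; twice the area = |1640| = 1640; area = 820; answer 820

820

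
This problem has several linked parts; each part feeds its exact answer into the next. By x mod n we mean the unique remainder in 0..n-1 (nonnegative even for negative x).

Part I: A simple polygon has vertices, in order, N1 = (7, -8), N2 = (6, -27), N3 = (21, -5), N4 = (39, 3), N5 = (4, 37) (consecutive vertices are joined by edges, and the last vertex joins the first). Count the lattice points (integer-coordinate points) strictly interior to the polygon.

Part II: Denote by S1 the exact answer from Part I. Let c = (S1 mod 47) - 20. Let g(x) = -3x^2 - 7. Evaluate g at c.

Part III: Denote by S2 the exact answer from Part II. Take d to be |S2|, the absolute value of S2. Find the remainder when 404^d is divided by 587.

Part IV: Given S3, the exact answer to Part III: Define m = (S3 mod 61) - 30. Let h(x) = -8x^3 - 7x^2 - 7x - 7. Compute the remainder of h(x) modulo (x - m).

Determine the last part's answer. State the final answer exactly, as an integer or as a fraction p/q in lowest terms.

3697

Part I: cross terms: (7*-27 - 6*-8)=-141, (6*-5 - 21*-27)=537, (21*3 - 39*-5)=258, (39*37 - 4*3)=1431, (4*-8 - 7*37)=-291; twice the area = |1794| = 1794; area = 897; boundary points = 1 + 1 + 2 + 1 + 3 = 8; strictly interior points = area - boundary/2 + 1 = 894; answer 894
Part II: S1 = 894; c = -19; -3*(-19)^2 - 7 = (-1083) + (-7) = -1090; answer -1090
Part III: S2 = -1090; d = 1090; squarings mod 587: 404^1=404, 404^2=30, 404^4=313, 404^8=527, 404^16=78, 404^32=214, 404^64=10, 404^128=100, 404^256=21, 404^512=441, 404^1024=184; 404^1090 = 404^2 * 404^64 * 404^1024 = 22 (mod 587); answer 22
Part IV: S3 = 22; m = -8; remainder = value at the root: -8*(-8)^3 - 7*(-8)^2 - 7*(-8)^1 - 7 = (4096) + (-448) + (56) + (-7) = 3697; answer 3697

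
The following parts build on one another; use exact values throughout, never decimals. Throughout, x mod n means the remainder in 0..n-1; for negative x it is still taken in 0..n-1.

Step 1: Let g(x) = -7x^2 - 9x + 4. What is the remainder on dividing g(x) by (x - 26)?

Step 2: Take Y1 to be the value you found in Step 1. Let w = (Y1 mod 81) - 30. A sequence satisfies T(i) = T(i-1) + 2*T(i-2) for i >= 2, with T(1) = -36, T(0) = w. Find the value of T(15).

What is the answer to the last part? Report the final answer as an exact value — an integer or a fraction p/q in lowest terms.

Step 1: remainder = value at the root: -7*(26)^2 - 9*(26)^1 + 4 = (-4732) + (-234) + (4) = -4962; answer -4962
Step 2: Y1 = -4962; w = 30; T(2) = 1*(-36) + 2*(30) = 24; iterating: T(2)=24, T(3)=-48, T(4)=0, T(5)=-96, T(6)=-96, T(7)=-288, T(8)=-480, T(9)=-1056, T(10)=-2016, T(11)=-4128, T(12)=-8160, T(13)=-16416, T(14)=-32736, T(15)=-65568; answer -65568

-65568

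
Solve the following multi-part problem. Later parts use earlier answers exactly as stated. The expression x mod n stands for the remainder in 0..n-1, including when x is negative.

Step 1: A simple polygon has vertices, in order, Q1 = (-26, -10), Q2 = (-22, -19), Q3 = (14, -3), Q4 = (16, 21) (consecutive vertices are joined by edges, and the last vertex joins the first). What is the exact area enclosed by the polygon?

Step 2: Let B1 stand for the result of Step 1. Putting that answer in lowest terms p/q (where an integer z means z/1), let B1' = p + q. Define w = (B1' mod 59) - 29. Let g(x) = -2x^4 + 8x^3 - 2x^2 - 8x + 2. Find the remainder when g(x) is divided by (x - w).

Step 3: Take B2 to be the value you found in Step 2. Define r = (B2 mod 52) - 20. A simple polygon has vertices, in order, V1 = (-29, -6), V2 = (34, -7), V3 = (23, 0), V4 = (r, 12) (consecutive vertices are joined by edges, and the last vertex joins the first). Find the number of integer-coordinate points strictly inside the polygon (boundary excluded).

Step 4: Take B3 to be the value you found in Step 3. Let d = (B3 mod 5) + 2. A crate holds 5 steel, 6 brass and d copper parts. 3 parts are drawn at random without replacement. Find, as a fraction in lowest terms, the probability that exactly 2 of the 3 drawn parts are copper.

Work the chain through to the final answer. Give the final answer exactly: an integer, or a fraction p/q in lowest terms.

11/56

Step 1: cross terms: (-26*-19 - -22*-10)=274, (-22*-3 - 14*-19)=332, (14*21 - 16*-3)=342, (16*-10 - -26*21)=386; twice the area = |1334| = 1334; area = 667; answer 667
Step 2: B1 = 667; threaded value p + q = 668; w = -10; remainder = value at the root: -2*(-10)^4 + 8*(-10)^3 - 2*(-10)^2 - 8*(-10)^1 + 2 = (-20000) + (-8000) + (-200) + (80) + (2) = -28118; answer -28118
Step 3: B2 = -28118; r = -6; cross terms: (-29*-7 - 34*-6)=407, (34*0 - 23*-7)=161, (23*12 - -6*0)=276, (-6*-6 - -29*12)=384; twice the area = |1228| = 1228; area = 614; boundary points = 1 + 1 + 1 + 1 = 4; strictly interior points = area - boundary/2 + 1 = 613; answer 613
Step 4: B3 = 613; d = 5; total draws C(16,3) = 560; favorable C(5,2)*C(11,1) = 110; P = 11/56; answer 11/56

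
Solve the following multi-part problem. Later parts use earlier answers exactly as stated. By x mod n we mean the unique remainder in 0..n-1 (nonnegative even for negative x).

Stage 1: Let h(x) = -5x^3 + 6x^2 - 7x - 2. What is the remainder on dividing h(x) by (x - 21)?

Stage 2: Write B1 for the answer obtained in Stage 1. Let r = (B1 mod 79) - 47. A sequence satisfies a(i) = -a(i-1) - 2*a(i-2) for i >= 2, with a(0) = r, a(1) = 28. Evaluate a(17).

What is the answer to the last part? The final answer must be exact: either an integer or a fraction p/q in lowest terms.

5728

Stage 1: remainder = value at the root: -5*(21)^3 + 6*(21)^2 - 7*(21)^1 - 2 = (-46305) + (2646) + (-147) + (-2) = -43808; answer -43808
Stage 2: B1 = -43808; r = -10; a(2) = -1*(28) - 2*(-10) = -8; iterating: a(2)=-8, a(3)=-48, a(4)=64, a(5)=32, a(6)=-160, a(7)=96, a(8)=224, a(9)=-416, a(10)=-32, a(11)=864, a(12)=-800, a(13)=-928, a(14)=2528, a(15)=-672, a(16)=-4384, a(17)=5728; answer 5728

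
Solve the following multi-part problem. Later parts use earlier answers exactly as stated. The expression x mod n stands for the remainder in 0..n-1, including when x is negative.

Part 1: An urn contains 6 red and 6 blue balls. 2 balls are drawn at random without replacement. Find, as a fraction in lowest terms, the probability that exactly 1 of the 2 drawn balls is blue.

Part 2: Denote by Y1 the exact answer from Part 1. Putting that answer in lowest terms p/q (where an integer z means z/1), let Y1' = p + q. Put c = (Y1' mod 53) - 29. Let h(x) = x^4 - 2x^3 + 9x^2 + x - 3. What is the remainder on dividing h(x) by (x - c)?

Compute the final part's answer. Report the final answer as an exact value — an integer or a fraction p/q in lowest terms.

Part 1: total draws C(12,2) = 66; favorable C(6,1)*C(6,1) = 36; P = 6/11; answer 6/11
Part 2: Y1 = 6/11; threaded value p + q = 17; c = -12; remainder = value at the root: 1*(-12)^4 - 2*(-12)^3 + 9*(-12)^2 + 1*(-12)^1 - 3 = (20736) + (3456) + (1296) + (-12) + (-3) = 25473; answer 25473

25473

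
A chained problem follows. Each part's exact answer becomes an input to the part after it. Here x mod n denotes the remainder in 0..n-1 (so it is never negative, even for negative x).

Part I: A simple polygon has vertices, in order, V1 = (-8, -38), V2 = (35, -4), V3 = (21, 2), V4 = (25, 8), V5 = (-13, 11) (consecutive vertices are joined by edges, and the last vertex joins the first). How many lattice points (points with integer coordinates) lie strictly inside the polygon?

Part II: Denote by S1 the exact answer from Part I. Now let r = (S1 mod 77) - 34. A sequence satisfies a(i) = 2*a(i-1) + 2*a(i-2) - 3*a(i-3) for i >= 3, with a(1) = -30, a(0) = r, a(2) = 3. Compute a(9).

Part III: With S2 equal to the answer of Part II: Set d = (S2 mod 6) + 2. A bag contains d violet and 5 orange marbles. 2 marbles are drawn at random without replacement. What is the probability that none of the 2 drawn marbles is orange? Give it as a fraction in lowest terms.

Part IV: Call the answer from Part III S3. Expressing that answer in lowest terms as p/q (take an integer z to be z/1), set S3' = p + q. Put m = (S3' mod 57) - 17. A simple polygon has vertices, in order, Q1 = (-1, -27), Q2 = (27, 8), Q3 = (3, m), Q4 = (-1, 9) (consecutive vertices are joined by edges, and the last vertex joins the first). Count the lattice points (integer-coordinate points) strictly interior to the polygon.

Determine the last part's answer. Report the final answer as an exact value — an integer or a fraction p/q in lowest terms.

274

Part I: cross terms: (-8*-4 - 35*-38)=1362, (35*2 - 21*-4)=154, (21*8 - 25*2)=118, (25*11 - -13*8)=379, (-13*-38 - -8*11)=582; twice the area = |2595| = 2595; area = 2595/2; boundary points = 1 + 2 + 2 + 1 + 1 = 7; strictly interior points = area - boundary/2 + 1 = 1295; answer 1295
Part II: S1 = 1295; r = 29; a(3) = 2*(3) + 2*(-30) - 3*(29) = -141; iterating: a(3)=-141, a(4)=-186, a(5)=-663, a(6)=-1275, a(7)=-3318, a(8)=-7197, a(9)=-17205; answer -17205
Part III: S2 = -17205; d = 5; total draws C(10,2) = 45; favorable C(5,2) = 10; P = 2/9; answer 2/9
Part IV: S3 = 2/9; threaded value p + q = 11; m = -6; cross terms: (-1*8 - 27*-27)=721, (27*-6 - 3*8)=-186, (3*9 - -1*-6)=21, (-1*-27 - -1*9)=36; twice the area = |592| = 592; area = 296; boundary points = 7 + 2 + 1 + 36 = 46; strictly interior points = area - boundary/2 + 1 = 274; answer 274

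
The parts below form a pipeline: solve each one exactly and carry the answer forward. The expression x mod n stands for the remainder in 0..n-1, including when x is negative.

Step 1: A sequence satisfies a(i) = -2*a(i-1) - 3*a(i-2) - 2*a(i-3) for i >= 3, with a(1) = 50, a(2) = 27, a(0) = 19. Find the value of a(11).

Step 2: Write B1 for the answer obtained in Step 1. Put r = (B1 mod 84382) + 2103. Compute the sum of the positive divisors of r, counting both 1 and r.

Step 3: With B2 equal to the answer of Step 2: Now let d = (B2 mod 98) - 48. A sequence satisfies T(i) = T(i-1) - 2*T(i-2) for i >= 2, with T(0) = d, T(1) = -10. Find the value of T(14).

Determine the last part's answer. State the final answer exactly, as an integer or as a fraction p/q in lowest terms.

Step 1: a(3) = -2*(27) - 3*(50) - 2*(19) = -242; iterating: a(3)=-242, a(4)=303, a(5)=66, a(6)=-557, a(7)=310, a(8)=919, a(9)=-1654, a(10)=-69, a(11)=3262; answer 3262
Step 2: B1 = 3262; r = 5365; 5365 = 5 * 29 * 37; sigma = (1 + 5) * (1 + 29) * (1 + 37) = 6 * 30 * 38 = 6840; answer 6840
Step 3: B2 = 6840; d = 30; T(2) = 1*(-10) - 2*(30) = -70; iterating: T(2)=-70, T(3)=-50, T(4)=90, T(5)=190, T(6)=10, T(7)=-370, T(8)=-390, T(9)=350, T(10)=1130, T(11)=430, T(12)=-1830, T(13)=-2690, T(14)=970; answer 970

970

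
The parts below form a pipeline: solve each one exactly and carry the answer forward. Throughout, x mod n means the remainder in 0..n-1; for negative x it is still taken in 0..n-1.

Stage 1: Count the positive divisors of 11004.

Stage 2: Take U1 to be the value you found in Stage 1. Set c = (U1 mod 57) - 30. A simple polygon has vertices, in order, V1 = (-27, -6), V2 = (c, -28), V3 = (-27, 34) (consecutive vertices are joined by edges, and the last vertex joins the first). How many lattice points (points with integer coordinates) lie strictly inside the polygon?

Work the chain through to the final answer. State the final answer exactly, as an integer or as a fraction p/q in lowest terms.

400

Stage 1: 11004 = 2^2 * 3 * 7 * 131; number of divisors = (2+1) * (1+1) * (1+1) * (1+1) = 24; answer 24
Stage 2: U1 = 24; c = -6; cross terms: (-27*-28 - -6*-6)=720, (-6*34 - -27*-28)=-960, (-27*-6 - -27*34)=1080; twice the area = |840| = 840; area = 420; boundary points = 1 + 1 + 40 = 42; strictly interior points = area - boundary/2 + 1 = 400; answer 400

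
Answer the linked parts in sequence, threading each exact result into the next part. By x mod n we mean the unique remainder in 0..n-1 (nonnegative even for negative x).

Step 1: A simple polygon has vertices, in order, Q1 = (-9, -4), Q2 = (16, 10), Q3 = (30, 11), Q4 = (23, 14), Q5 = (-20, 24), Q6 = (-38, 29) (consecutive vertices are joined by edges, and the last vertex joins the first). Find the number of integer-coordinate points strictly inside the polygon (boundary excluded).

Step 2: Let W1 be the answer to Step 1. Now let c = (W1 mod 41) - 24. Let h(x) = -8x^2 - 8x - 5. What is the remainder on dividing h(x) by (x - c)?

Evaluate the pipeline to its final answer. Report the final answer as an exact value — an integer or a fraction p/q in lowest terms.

Step 1: cross terms: (-9*10 - 16*-4)=-26, (16*11 - 30*10)=-124, (30*14 - 23*11)=167, (23*24 - -20*14)=832, (-20*29 - -38*24)=332, (-38*-4 - -9*29)=413; twice the area = |1594| = 1594; area = 797; boundary points = 1 + 1 + 1 + 1 + 1 + 1 = 6; strictly interior points = area - boundary/2 + 1 = 795; answer 795
Step 2: W1 = 795; c = -8; remainder = value at the root: -8*(-8)^2 - 8*(-8)^1 - 5 = (-512) + (64) + (-5) = -453; answer -453

-453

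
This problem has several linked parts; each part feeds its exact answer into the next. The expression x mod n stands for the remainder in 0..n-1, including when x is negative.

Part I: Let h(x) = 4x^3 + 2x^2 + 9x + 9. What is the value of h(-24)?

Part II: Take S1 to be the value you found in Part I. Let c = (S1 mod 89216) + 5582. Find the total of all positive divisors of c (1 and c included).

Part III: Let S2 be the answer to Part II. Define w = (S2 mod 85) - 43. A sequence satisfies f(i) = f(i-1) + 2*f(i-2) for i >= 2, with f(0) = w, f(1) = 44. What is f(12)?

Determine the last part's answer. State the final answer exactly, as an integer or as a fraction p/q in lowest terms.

Part I: 4*(-24)^3 + 2*(-24)^2 + 9*(-24)^1 + 9 = (-55296) + (1152) + (-216) + (9) = -54351; answer -54351
Part II: S1 = -54351; c = 40447; 40447 = 11 * 3677; sigma = (1 + 11) * (1 + 3677) = 12 * 3678 = 44136; answer 44136
Part III: S2 = 44136; w = -22; f(2) = 1*(44) + 2*(-22) = 0; iterating: f(2)=0, f(3)=88, f(4)=88, f(5)=264, f(6)=440, f(7)=968, f(8)=1848, f(9)=3784, f(10)=7480, f(11)=15048, f(12)=30008; answer 30008

30008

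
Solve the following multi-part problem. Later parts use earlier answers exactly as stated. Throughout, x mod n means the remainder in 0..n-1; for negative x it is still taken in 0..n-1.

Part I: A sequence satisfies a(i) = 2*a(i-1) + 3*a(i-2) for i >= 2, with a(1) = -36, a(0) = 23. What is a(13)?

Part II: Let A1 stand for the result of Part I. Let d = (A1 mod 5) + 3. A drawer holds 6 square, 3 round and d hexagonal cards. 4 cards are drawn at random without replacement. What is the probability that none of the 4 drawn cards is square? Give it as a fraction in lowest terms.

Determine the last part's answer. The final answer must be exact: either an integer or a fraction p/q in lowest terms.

Part I: a(2) = 2*(-36) + 3*(23) = -3; iterating: a(2)=-3, a(3)=-114, a(4)=-237, a(5)=-816, a(6)=-2343, a(7)=-7134, a(8)=-21297, a(9)=-63996, a(10)=-191883, a(11)=-575754, a(12)=-1727157, a(13)=-5181576; answer -5181576
Part II: A1 = -5181576; d = 7; total draws C(16,4) = 1820; favorable C(10,4) = 210; P = 3/26; answer 3/26

3/26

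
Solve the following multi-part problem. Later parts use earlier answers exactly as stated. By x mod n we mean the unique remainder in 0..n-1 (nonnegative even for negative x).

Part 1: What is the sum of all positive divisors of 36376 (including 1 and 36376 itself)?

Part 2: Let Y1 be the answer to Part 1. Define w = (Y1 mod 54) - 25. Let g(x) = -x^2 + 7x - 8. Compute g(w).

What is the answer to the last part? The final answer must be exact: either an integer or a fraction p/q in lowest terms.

Part 1: 36376 = 2^3 * 4547; sigma = (1 + 2 + 4 + 8) * (1 + 4547) = 15 * 4548 = 68220; answer 68220
Part 2: Y1 = 68220; w = -7; -1*(-7)^2 + 7*(-7)^1 - 8 = (-49) + (-49) + (-8) = -106; answer -106

-106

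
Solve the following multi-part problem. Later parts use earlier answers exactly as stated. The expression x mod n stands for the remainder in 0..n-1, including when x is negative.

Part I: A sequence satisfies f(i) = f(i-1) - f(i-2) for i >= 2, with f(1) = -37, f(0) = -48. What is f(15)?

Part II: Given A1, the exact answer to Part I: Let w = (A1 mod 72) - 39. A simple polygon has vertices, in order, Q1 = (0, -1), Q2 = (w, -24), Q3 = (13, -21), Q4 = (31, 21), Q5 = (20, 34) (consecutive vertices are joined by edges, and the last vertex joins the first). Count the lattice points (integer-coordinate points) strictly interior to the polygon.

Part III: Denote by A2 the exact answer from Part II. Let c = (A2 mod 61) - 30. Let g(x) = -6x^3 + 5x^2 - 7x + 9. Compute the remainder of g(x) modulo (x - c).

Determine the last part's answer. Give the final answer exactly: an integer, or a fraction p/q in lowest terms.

Part I: f(2) = 1*(-37) - 1*(-48) = 11; iterating: f(2)=11, f(3)=48, f(4)=37, f(5)=-11, f(6)=-48, f(7)=-37, f(8)=11, f(9)=48, f(10)=37, f(11)=-11, f(12)=-48, f(13)=-37, f(14)=11, f(15)=48; answer 48
Part II: A1 = 48; w = 9; cross terms: (0*-24 - 9*-1)=9, (9*-21 - 13*-24)=123, (13*21 - 31*-21)=924, (31*34 - 20*21)=634, (20*-1 - 0*34)=-20; twice the area = |1670| = 1670; area = 835; boundary points = 1 + 1 + 6 + 1 + 5 = 14; strictly interior points = area - boundary/2 + 1 = 829; answer 829
Part III: A2 = 829; c = 6; remainder = value at the root: -6*(6)^3 + 5*(6)^2 - 7*(6)^1 + 9 = (-1296) + (180) + (-42) + (9) = -1149; answer -1149

-1149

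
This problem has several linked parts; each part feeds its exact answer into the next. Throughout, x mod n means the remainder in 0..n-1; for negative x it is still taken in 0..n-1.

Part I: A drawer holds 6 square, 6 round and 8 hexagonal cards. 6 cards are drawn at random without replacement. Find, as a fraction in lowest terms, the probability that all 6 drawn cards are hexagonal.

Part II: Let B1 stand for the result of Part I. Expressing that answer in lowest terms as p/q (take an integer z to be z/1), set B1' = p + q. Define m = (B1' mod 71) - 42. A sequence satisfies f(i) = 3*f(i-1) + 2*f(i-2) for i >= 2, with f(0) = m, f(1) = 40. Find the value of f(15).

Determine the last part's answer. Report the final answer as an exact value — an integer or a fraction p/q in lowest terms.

Part I: total draws C(20,6) = 38760; favorable C(8,6) = 28; P = 7/9690; answer 7/9690
Part II: B1 = 7/9690; threaded value p + q = 9697; m = -1; f(2) = 3*(40) + 2*(-1) = 118; iterating: f(2)=118, f(3)=434, f(4)=1538, f(5)=5482, f(6)=19522, f(7)=69530, f(8)=247634, f(9)=881962, f(10)=3141154, f(11)=11187386, f(12)=39844466, f(13)=141908170, f(14)=505413442, f(15)=1800056666; answer 1800056666

1800056666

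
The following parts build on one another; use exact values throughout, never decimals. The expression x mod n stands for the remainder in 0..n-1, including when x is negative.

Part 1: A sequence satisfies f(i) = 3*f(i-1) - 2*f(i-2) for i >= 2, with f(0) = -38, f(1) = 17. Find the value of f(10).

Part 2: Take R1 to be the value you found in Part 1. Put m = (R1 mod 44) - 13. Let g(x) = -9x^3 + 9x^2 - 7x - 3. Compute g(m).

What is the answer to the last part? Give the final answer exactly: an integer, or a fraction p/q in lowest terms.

Part 1: f(2) = 3*(17) - 2*(-38) = 127; iterating: f(2)=127, f(3)=347, f(4)=787, f(5)=1667, f(6)=3427, f(7)=6947, f(8)=13987, f(9)=28067, f(10)=56227; answer 56227
Part 2: R1 = 56227; m = 26; -9*(26)^3 + 9*(26)^2 - 7*(26)^1 - 3 = (-158184) + (6084) + (-182) + (-3) = -152285; answer -152285

-152285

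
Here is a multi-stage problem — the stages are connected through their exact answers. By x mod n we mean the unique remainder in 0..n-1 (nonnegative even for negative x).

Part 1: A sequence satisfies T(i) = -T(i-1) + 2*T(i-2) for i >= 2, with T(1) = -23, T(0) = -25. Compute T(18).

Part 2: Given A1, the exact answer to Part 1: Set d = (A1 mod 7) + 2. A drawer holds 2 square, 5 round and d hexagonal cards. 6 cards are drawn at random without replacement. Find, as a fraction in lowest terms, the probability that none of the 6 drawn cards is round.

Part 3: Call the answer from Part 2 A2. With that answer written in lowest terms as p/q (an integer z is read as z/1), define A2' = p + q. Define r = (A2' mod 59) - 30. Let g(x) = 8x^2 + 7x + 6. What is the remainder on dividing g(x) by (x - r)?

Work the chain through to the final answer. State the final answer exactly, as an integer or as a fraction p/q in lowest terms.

1701

Part 1: T(2) = -1*(-23) + 2*(-25) = -27; iterating: T(2)=-27, T(3)=-19, T(4)=-35, T(5)=-3, T(6)=-67, T(7)=61, T(8)=-195, T(9)=317, T(10)=-707, T(11)=1341, T(12)=-2755, T(13)=5437, T(14)=-10947, T(15)=21821, T(16)=-43715, T(17)=87357, T(18)=-174787; answer -174787
Part 2: A1 = -174787; d = 5; total draws C(12,6) = 924; favorable C(7,6) = 7; P = 1/132; answer 1/132
Part 3: A2 = 1/132; threaded value p + q = 133; r = -15; remainder = value at the root: 8*(-15)^2 + 7*(-15)^1 + 6 = (1800) + (-105) + (6) = 1701; answer 1701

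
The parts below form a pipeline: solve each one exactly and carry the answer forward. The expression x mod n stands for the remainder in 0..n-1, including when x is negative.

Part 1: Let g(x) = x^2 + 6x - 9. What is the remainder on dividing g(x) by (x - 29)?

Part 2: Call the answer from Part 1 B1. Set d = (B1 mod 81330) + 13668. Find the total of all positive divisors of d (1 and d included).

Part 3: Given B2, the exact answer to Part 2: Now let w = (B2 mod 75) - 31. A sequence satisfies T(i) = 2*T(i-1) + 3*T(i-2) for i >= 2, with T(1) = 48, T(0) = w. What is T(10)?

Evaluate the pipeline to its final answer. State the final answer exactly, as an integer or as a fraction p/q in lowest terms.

915258

Part 1: remainder = value at the root: 1*(29)^2 + 6*(29)^1 - 9 = (841) + (174) + (-9) = 1006; answer 1006
Part 2: B1 = 1006; d = 14674; 14674 = 2 * 11 * 23 * 29; sigma = (1 + 2) * (1 + 11) * (1 + 23) * (1 + 29) = 3 * 12 * 24 * 30 = 25920; answer 25920
Part 3: B2 = 25920; w = 14; T(2) = 2*(48) + 3*(14) = 138; iterating: T(2)=138, T(3)=420, T(4)=1254, T(5)=3768, T(6)=11298, T(7)=33900, T(8)=101694, T(9)=305088, T(10)=915258; answer 915258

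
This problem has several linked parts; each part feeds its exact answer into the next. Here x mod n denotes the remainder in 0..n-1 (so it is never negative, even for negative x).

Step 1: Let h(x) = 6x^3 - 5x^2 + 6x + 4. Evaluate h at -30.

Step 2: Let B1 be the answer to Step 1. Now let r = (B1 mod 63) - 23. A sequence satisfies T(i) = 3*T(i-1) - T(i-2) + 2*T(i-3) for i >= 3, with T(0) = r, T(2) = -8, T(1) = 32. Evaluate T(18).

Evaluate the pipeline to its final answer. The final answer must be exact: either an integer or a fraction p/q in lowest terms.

Step 1: 6*(-30)^3 - 5*(-30)^2 + 6*(-30)^1 + 4 = (-162000) + (-4500) + (-180) + (4) = -166676; answer -166676
Step 2: B1 = -166676; r = -1; T(3) = 3*(-8) - 1*(32) + 2*(-1) = -58; iterating: T(3)=-58, T(4)=-102, T(5)=-264, T(6)=-806, T(7)=-2358, T(8)=-6796, T(9)=-19642, T(10)=-56846, T(11)=-164488, T(12)=-475902, T(13)=-1376910, T(14)=-3983804, T(15)=-11526306, T(16)=-33348934, T(17)=-96488104, T(18)=-279167990; answer -279167990

-279167990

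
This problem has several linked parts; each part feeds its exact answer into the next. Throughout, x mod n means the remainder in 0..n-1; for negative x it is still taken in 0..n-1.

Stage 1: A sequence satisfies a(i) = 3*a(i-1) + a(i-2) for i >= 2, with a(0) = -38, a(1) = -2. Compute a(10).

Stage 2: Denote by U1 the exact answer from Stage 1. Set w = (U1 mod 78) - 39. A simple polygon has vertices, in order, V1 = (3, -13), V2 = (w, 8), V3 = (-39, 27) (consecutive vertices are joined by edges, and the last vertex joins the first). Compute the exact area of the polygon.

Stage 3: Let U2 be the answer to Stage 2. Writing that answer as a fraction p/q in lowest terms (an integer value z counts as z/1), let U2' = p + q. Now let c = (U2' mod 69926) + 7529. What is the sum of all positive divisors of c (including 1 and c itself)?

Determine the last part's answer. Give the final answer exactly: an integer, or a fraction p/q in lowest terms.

9000

Stage 1: a(2) = 3*(-2) + 1*(-38) = -44; iterating: a(2)=-44, a(3)=-134, a(4)=-446, a(5)=-1472, a(6)=-4862, a(7)=-16058, a(8)=-53036, a(9)=-175166, a(10)=-578534; answer -578534
Stage 2: U1 = -578534; w = 31; cross terms: (3*8 - 31*-13)=427, (31*27 - -39*8)=1149, (-39*-13 - 3*27)=426; twice the area = |2002| = 2002; area = 1001; answer 1001
Stage 3: U2 = 1001; threaded value p + q = 1002; c = 8531; 8531 = 19 * 449; sigma = (1 + 19) * (1 + 449) = 20 * 450 = 9000; answer 9000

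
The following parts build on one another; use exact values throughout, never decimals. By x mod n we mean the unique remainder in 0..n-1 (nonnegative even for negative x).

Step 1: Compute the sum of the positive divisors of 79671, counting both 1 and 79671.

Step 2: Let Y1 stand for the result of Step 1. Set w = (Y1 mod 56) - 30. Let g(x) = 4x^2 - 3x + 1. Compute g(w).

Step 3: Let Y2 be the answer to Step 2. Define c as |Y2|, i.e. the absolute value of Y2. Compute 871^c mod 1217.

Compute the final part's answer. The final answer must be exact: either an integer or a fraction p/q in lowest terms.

Step 1: 79671 = 3 * 26557; sigma = (1 + 3) * (1 + 26557) = 4 * 26558 = 106232; answer 106232
Step 2: Y1 = 106232; w = -30; 4*(-30)^2 - 3*(-30)^1 + 1 = (3600) + (90) + (1) = 3691; answer 3691
Step 3: Y2 = 3691; c = 3691; squarings mod 1217: 871^1=871, 871^2=450, 871^4=478, 871^8=905, 871^16=1201, 871^32=256, 871^64=1035, 871^128=265, 871^256=856, 871^512=102, 871^1024=668, 871^2048=802; 871^3691 = 871^1 * 871^2 * 871^8 * 871^32 * 871^64 * 871^512 * 871^1024 * 871^2048 = 124 (mod 1217); answer 124

124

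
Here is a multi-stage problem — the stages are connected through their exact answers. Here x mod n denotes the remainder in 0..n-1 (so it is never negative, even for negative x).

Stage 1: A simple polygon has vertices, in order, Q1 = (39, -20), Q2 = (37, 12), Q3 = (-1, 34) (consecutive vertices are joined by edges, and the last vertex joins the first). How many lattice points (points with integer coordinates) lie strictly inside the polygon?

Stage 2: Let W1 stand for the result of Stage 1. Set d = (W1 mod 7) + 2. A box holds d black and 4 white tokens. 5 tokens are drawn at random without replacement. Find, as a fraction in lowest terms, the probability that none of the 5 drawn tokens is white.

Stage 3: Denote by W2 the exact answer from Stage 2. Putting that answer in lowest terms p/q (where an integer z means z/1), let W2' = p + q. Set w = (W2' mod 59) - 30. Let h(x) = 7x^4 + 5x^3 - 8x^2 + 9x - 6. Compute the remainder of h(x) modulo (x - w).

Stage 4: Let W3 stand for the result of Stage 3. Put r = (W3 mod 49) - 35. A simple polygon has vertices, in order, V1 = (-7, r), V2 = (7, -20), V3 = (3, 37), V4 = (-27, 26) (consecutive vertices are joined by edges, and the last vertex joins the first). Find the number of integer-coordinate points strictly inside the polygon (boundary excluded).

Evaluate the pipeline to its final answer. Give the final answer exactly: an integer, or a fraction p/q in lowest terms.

1420

Stage 1: cross terms: (39*12 - 37*-20)=1208, (37*34 - -1*12)=1270, (-1*-20 - 39*34)=-1306; twice the area = |1172| = 1172; area = 586; boundary points = 2 + 2 + 2 = 6; strictly interior points = area - boundary/2 + 1 = 584; answer 584
Stage 2: W1 = 584; d = 5; total draws C(9,5) = 126; favorable C(5,5) = 1; P = 1/126; answer 1/126
Stage 3: W2 = 1/126; threaded value p + q = 127; w = -21; remainder = value at the root: 7*(-21)^4 + 5*(-21)^3 - 8*(-21)^2 + 9*(-21)^1 - 6 = (1361367) + (-46305) + (-3528) + (-189) + (-6) = 1311339; answer 1311339
Stage 4: W3 = 1311339; r = -34; cross terms: (-7*-20 - 7*-34)=378, (7*37 - 3*-20)=319, (3*26 - -27*37)=1077, (-27*-34 - -7*26)=1100; twice the area = |2874| = 2874; area = 1437; boundary points = 14 + 1 + 1 + 20 = 36; strictly interior points = area - boundary/2 + 1 = 1420; answer 1420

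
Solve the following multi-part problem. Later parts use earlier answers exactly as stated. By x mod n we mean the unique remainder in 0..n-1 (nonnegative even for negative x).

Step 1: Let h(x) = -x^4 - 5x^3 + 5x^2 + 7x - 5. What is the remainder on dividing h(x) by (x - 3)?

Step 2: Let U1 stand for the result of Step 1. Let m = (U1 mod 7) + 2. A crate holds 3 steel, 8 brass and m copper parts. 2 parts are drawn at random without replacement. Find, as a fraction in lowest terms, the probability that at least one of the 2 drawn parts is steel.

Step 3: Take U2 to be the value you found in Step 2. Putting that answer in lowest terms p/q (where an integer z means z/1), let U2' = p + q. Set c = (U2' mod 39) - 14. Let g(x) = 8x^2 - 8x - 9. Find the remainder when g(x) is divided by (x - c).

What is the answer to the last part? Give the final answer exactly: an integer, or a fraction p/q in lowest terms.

3351

Step 1: remainder = value at the root: -1*(3)^4 - 5*(3)^3 + 5*(3)^2 + 7*(3)^1 - 5 = (-81) + (-135) + (45) + (21) + (-5) = -155; answer -155
Step 2: U1 = -155; m = 8; total draws C(19,2) = 171; complement C(16,2) = 120; favorable 171 - 120 = 51; P = 17/57; answer 17/57
Step 3: U2 = 17/57; threaded value p + q = 74; c = 21; remainder = value at the root: 8*(21)^2 - 8*(21)^1 - 9 = (3528) + (-168) + (-9) = 3351; answer 3351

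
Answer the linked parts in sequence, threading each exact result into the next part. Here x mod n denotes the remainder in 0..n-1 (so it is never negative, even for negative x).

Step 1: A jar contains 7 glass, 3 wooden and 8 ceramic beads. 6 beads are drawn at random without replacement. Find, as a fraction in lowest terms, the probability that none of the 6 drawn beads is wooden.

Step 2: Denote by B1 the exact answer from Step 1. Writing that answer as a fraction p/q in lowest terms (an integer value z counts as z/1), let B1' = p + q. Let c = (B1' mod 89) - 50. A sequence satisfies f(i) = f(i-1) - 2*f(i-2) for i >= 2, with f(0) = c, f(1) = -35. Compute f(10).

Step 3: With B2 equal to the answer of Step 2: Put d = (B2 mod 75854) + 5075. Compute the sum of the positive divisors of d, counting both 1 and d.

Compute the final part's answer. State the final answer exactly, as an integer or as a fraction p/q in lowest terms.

9774

Step 1: total draws C(18,6) = 18564; favorable C(15,6) = 5005; P = 55/204; answer 55/204
Step 2: B1 = 55/204; threaded value p + q = 259; c = 31; f(2) = 1*(-35) - 2*(31) = -97; iterating: f(2)=-97, f(3)=-27, f(4)=167, f(5)=221, f(6)=-113, f(7)=-555, f(8)=-329, f(9)=781, f(10)=1439; answer 1439
Step 3: B2 = 1439; d = 6514; 6514 = 2 * 3257; sigma = (1 + 2) * (1 + 3257) = 3 * 3258 = 9774; answer 9774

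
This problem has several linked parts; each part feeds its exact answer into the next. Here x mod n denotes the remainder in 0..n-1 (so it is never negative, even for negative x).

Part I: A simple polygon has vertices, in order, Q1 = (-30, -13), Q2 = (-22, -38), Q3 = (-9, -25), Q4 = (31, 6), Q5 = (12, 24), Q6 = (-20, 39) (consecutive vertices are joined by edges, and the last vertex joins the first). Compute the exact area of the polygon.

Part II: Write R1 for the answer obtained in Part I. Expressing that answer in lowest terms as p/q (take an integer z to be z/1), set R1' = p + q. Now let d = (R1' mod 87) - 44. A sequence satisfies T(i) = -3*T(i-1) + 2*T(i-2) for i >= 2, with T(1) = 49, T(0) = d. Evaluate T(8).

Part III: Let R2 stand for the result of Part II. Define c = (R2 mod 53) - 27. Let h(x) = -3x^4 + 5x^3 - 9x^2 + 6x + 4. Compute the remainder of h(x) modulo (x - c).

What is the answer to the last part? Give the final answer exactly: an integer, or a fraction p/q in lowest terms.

-1069772

Part I: cross terms: (-30*-38 - -22*-13)=854, (-22*-25 - -9*-38)=208, (-9*6 - 31*-25)=721, (31*24 - 12*6)=672, (12*39 - -20*24)=948, (-20*-13 - -30*39)=1430; twice the area = |4833| = 4833; area = 4833/2; answer 4833/2
Part II: R1 = 4833/2; threaded value p + q = 4835; d = 6; T(2) = -3*(49) + 2*(6) = -135; iterating: T(2)=-135, T(3)=503, T(4)=-1779, T(5)=6343, T(6)=-22587, T(7)=80447, T(8)=-286515; answer -286515
Part III: R2 = -286515; c = -24; remainder = value at the root: -3*(-24)^4 + 5*(-24)^3 - 9*(-24)^2 + 6*(-24)^1 + 4 = (-995328) + (-69120) + (-5184) + (-144) + (4) = -1069772; answer -1069772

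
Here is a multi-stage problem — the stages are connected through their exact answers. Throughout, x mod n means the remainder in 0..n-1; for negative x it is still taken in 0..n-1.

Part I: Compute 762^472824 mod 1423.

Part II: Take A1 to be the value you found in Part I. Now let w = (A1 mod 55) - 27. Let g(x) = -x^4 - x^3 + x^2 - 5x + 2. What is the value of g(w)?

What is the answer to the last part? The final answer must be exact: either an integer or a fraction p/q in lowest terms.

Part I: squarings mod 1423: 762^1=762, 762^2=60, 762^4=754, 762^8=739, 762^16=1112, 762^32=1380, 762^64=426, 762^128=755, 762^256=825, 762^512=431, 762^1024=771, 762^2048=1050, 762^4096=1098, 762^8192=323, 762^16384=450, 762^32768=434, 762^65536=520, 762^131072=30, 762^262144=900; 762^472824 = 762^8 * 762^16 * 762^32 * 762^64 * 762^128 * 762^512 * 762^1024 * 762^4096 * 762^8192 * 762^65536 * 762^131072 * 762^262144 = 1033 (mod 1423); answer 1033
Part II: A1 = 1033; w = 16; -1*(16)^4 - 1*(16)^3 + 1*(16)^2 - 5*(16)^1 + 2 = (-65536) + (-4096) + (256) + (-80) + (2) = -69454; answer -69454

-69454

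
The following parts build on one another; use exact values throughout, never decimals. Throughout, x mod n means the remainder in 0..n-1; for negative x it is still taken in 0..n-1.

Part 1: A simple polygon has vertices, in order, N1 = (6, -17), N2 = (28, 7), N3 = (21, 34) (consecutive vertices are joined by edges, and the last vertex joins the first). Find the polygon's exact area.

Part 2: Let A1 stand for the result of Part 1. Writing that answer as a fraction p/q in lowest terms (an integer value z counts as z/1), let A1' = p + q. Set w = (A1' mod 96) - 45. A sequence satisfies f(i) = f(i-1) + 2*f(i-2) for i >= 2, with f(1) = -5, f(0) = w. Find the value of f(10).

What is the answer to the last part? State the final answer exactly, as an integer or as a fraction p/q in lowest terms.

15053

Part 1: cross terms: (6*7 - 28*-17)=518, (28*34 - 21*7)=805, (21*-17 - 6*34)=-561; twice the area = |762| = 762; area = 381; answer 381
Part 2: A1 = 381; threaded value p + q = 382; w = 49; f(2) = 1*(-5) + 2*(49) = 93; iterating: f(2)=93, f(3)=83, f(4)=269, f(5)=435, f(6)=973, f(7)=1843, f(8)=3789, f(9)=7475, f(10)=15053; answer 15053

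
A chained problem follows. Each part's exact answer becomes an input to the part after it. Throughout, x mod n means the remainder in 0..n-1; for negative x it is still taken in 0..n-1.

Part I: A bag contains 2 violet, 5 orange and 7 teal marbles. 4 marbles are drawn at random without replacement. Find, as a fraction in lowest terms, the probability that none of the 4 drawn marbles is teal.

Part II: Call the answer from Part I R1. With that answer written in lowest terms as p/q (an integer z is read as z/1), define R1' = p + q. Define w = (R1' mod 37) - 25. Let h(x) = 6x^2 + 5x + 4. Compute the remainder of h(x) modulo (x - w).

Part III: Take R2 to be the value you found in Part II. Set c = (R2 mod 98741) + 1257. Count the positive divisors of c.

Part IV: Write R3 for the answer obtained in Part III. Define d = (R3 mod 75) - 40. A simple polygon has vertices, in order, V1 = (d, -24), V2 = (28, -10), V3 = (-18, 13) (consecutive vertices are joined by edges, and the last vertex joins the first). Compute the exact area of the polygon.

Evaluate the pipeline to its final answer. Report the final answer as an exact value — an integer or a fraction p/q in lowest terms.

Part I: total draws C(14,4) = 1001; favorable C(7,4) = 35; P = 5/143; answer 5/143
Part II: R1 = 5/143; threaded value p + q = 148; w = -25; remainder = value at the root: 6*(-25)^2 + 5*(-25)^1 + 4 = (3750) + (-125) + (4) = 3629; answer 3629
Part III: R2 = 3629; c = 4886; 4886 = 2 * 7 * 349; number of divisors = (1+1) * (1+1) * (1+1) = 8; answer 8
Part IV: R3 = 8; d = -32; cross terms: (-32*-10 - 28*-24)=992, (28*13 - -18*-10)=184, (-18*-24 - -32*13)=848; twice the area = |2024| = 2024; area = 1012; answer 1012

1012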